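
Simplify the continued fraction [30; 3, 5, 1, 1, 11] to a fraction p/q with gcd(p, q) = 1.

12247/404

Start with 11.
1 + 1/(11/1) = 1 + 1/11 = 12/11
1 + 1/(12/11) = 1 + 11/12 = 23/12
5 + 1/(23/12) = 5 + 12/23 = 127/23
3 + 1/(127/23) = 3 + 23/127 = 404/127
30 + 1/(404/127) = 30 + 127/404 = 12247/404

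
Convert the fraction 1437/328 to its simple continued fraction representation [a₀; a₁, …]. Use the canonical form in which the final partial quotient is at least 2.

Run the Euclidean algorithm, recording each quotient:
1437 ÷ 328 → quotient 4, remainder 125
328 ÷ 125 → quotient 2, remainder 78
125 ÷ 78 → quotient 1, remainder 47
78 ÷ 47 → quotient 1, remainder 31
47 ÷ 31 → quotient 1, remainder 16
31 ÷ 16 → quotient 1, remainder 15
16 ÷ 15 → quotient 1, remainder 1
15 ÷ 1 → quotient 15, remainder 0

[4; 2, 1, 1, 1, 1, 1, 15]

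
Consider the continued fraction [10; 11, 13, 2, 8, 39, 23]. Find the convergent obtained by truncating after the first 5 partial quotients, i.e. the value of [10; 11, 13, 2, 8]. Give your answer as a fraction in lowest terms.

Start with 8.
2 + 1/(8/1) = 2 + 1/8 = 17/8
13 + 1/(17/8) = 13 + 8/17 = 229/17
11 + 1/(229/17) = 11 + 17/229 = 2536/229
10 + 1/(2536/229) = 10 + 229/2536 = 25589/2536

25589/2536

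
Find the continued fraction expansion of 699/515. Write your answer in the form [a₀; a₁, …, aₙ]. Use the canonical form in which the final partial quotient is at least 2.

Repeatedly divide and take the remainder:
⌊699/515⌋ = 1, remainder 184
⌊515/184⌋ = 2, remainder 147
⌊184/147⌋ = 1, remainder 37
⌊147/37⌋ = 3, remainder 36
⌊37/36⌋ = 1, remainder 1
⌊36/1⌋ = 36, remainder 0

[1; 2, 1, 3, 1, 36]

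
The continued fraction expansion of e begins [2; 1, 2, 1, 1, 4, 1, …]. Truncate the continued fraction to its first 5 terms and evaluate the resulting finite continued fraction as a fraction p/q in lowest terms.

Start with 1.
1 + 1/(1/1) = 1 + 1/1 = 2/1
2 + 1/(2/1) = 2 + 1/2 = 5/2
1 + 1/(5/2) = 1 + 2/5 = 7/5
2 + 1/(7/5) = 2 + 5/7 = 19/7

19/7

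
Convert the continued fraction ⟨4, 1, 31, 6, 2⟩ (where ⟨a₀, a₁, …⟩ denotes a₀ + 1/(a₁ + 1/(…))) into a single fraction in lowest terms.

2077/418

Start with 2.
6 + 1/(2/1) = 6 + 1/2 = 13/2
31 + 1/(13/2) = 31 + 2/13 = 405/13
1 + 1/(405/13) = 1 + 13/405 = 418/405
4 + 1/(418/405) = 4 + 405/418 = 2077/418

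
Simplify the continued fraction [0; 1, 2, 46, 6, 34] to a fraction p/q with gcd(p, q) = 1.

Starting at the tail and folding back:
Start with 34.
6 + 1/(34/1) = 6 + 1/34 = 205/34
46 + 1/(205/34) = 46 + 34/205 = 9464/205
2 + 1/(9464/205) = 2 + 205/9464 = 19133/9464
1 + 1/(19133/9464) = 1 + 9464/19133 = 28597/19133
0 + 1/(28597/19133) = 0 + 19133/28597 = 19133/28597

19133/28597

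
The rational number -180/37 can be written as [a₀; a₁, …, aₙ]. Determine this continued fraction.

[-5; 7, 2, 2]

Run the Euclidean algorithm, recording each quotient:
⌊-180/37⌋ = -5, remainder 5
⌊37/5⌋ = 7, remainder 2
⌊5/2⌋ = 2, remainder 1
⌊2/1⌋ = 2, remainder 0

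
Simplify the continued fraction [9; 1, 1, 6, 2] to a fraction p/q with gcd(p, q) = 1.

Starting at the tail and folding back:
Start with 2.
6 + 1/(2/1) = 6 + 1/2 = 13/2
1 + 1/(13/2) = 1 + 2/13 = 15/13
1 + 1/(15/13) = 1 + 13/15 = 28/15
9 + 1/(28/15) = 9 + 15/28 = 267/28

267/28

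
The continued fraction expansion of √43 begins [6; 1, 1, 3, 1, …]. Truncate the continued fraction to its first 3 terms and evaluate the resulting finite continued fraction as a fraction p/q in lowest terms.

13/2

a_0 = 6: 6/1
a_1 = 1: 7/1
a_2 = 1: 13/2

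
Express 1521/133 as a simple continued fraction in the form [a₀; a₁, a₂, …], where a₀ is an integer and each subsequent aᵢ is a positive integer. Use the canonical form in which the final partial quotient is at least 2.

[11; 2, 3, 2, 2, 3]

1521 = 11·133 + 58, so a_0 = 11
133 = 2·58 + 17, so a_1 = 2
58 = 3·17 + 7, so a_2 = 3
17 = 2·7 + 3, so a_3 = 2
7 = 2·3 + 1, so a_4 = 2
3 = 3·1 + 0, so a_5 = 3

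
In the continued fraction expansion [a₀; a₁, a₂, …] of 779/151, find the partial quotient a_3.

Apply division with remainder until the remainder is 0:
⌊779/151⌋ = 5, remainder 24
⌊151/24⌋ = 6, remainder 7
⌊24/7⌋ = 3, remainder 3
⌊7/3⌋ = 2, remainder 1

2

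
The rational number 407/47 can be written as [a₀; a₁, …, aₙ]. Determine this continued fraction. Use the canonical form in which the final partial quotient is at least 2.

407 = 8·47 + 31, so a_0 = 8
47 = 1·31 + 16, so a_1 = 1
31 = 1·16 + 15, so a_2 = 1
16 = 1·15 + 1, so a_3 = 1
15 = 15·1 + 0, so a_4 = 15

[8; 1, 1, 1, 15]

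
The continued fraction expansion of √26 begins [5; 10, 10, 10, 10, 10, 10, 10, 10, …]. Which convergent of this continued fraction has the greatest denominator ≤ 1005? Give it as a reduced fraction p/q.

515/101

a_0 = 5: 5/1  (≤ bound)
a_1 = 10: 51/10  (≤ bound)
a_2 = 10: 515/101  (≤ bound)
a_3 = 10: 5201/1020  (> 1005, stop)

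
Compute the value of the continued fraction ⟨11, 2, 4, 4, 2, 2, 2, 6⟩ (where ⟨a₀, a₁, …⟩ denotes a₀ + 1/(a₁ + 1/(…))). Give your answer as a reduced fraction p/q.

Start with 6.
2 + 1/(6/1) = 2 + 1/6 = 13/6
2 + 1/(13/6) = 2 + 6/13 = 32/13
2 + 1/(32/13) = 2 + 13/32 = 77/32
4 + 1/(77/32) = 4 + 32/77 = 340/77
4 + 1/(340/77) = 4 + 77/340 = 1437/340
2 + 1/(1437/340) = 2 + 340/1437 = 3214/1437
11 + 1/(3214/1437) = 11 + 1437/3214 = 36791/3214

36791/3214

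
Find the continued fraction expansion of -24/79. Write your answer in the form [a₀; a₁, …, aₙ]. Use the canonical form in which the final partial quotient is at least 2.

Run the Euclidean algorithm, recording each quotient:
-24 ÷ 79 → quotient -1, remainder 55
79 ÷ 55 → quotient 1, remainder 24
55 ÷ 24 → quotient 2, remainder 7
24 ÷ 7 → quotient 3, remainder 3
7 ÷ 3 → quotient 2, remainder 1
3 ÷ 1 → quotient 3, remainder 0

[-1; 1, 2, 3, 2, 3]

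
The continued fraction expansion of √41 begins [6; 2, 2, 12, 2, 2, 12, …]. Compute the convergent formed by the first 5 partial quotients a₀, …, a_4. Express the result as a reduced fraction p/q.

Start with 2.
12 + 1/(2/1) = 12 + 1/2 = 25/2
2 + 1/(25/2) = 2 + 2/25 = 52/25
2 + 1/(52/25) = 2 + 25/52 = 129/52
6 + 1/(129/52) = 6 + 52/129 = 826/129

826/129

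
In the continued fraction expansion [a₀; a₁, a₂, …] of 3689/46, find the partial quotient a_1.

Apply division with remainder until the remainder is 0:
3689 = 80·46 + 9, so a_0 = 80
46 = 5·9 + 1, so a_1 = 5

5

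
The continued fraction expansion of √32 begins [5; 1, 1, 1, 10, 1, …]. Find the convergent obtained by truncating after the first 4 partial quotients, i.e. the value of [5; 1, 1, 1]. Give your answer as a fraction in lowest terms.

17/3

Start with 1.
1 + 1/(1/1) = 1 + 1/1 = 2/1
1 + 1/(2/1) = 1 + 1/2 = 3/2
5 + 1/(3/2) = 5 + 2/3 = 17/3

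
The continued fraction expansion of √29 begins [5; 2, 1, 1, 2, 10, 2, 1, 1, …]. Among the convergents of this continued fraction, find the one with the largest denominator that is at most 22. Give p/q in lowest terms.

List convergents until the denominator exceeds the bound:
a_0 = 5: 5/1  (≤ bound)
a_1 = 2: 11/2  (≤ bound)
a_2 = 1: 16/3  (≤ bound)
a_3 = 1: 27/5  (≤ bound)
a_4 = 2: 70/13  (≤ bound)
a_5 = 10: 727/135  (> 22, stop)

70/13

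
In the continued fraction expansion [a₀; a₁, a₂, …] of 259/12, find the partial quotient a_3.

2

⌊259/12⌋ = 21, remainder 7
⌊12/7⌋ = 1, remainder 5
⌊7/5⌋ = 1, remainder 2
⌊5/2⌋ = 2, remainder 1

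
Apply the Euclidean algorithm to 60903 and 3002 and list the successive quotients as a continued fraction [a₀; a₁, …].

[20; 3, 2, 11, 6, 6]

60903 ÷ 3002 → quotient 20, remainder 863
3002 ÷ 863 → quotient 3, remainder 413
863 ÷ 413 → quotient 2, remainder 37
413 ÷ 37 → quotient 11, remainder 6
37 ÷ 6 → quotient 6, remainder 1
6 ÷ 1 → quotient 6, remainder 0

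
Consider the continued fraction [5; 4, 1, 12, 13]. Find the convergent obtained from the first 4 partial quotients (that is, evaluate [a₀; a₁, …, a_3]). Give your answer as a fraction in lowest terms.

Work from the innermost term outward:
Start with 12.
1 + 1/(12/1) = 1 + 1/12 = 13/12
4 + 1/(13/12) = 4 + 12/13 = 64/13
5 + 1/(64/13) = 5 + 13/64 = 333/64

333/64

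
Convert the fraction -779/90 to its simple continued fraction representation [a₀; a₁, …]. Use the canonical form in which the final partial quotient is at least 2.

[-9; 2, 1, 9, 3]

Repeatedly divide and take the remainder:
-779 = -9·90 + 31, so a_0 = -9
90 = 2·31 + 28, so a_1 = 2
31 = 1·28 + 3, so a_2 = 1
28 = 9·3 + 1, so a_3 = 9
3 = 3·1 + 0, so a_4 = 3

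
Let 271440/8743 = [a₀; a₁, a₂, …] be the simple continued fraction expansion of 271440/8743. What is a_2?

⌊271440/8743⌋ = 31, remainder 407
⌊8743/407⌋ = 21, remainder 196
⌊407/196⌋ = 2, remainder 15

2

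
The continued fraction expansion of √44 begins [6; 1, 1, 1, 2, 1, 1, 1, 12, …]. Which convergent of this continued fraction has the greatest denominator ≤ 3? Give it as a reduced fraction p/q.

List convergents until the denominator exceeds the bound:
a_0 = 6: 6/1  (≤ bound)
a_1 = 1: 7/1  (≤ bound)
a_2 = 1: 13/2  (≤ bound)
a_3 = 1: 20/3  (≤ bound)
a_4 = 2: 53/8  (> 3, stop)

20/3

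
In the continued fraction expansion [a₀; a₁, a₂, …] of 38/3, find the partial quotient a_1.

1

Run the Euclidean algorithm, recording each quotient:
38 ÷ 3 → quotient 12, remainder 2
3 ÷ 2 → quotient 1, remainder 1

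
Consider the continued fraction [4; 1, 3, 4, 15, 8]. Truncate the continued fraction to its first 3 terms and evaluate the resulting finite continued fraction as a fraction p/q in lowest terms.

a_0 = 4: 4/1
a_1 = 1: 5/1
a_2 = 3: 19/4

19/4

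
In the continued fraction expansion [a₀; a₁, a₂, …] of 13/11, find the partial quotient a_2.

2

Repeatedly divide and take the remainder:
⌊13/11⌋ = 1, remainder 2
⌊11/2⌋ = 5, remainder 1
⌊2/1⌋ = 2, remainder 0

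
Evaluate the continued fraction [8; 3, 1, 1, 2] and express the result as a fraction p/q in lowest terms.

Compute successive convergents:
a_0 = 8: 8/1
a_1 = 3: 25/3
a_2 = 1: 33/4
a_3 = 1: 58/7
a_4 = 2: 149/18

149/18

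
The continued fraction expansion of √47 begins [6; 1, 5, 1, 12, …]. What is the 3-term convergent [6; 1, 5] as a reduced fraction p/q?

41/6

a_0 = 6: 6/1
a_1 = 1: 7/1
a_2 = 5: 41/6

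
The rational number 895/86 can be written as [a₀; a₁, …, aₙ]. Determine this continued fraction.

895 = 10·86 + 35, so a_0 = 10
86 = 2·35 + 16, so a_1 = 2
35 = 2·16 + 3, so a_2 = 2
16 = 5·3 + 1, so a_3 = 5
3 = 3·1 + 0, so a_4 = 3

[10; 2, 2, 5, 3]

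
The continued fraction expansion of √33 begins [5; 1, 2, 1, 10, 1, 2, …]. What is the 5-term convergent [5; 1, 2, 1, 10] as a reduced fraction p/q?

247/43

Collapse the nested fraction from the inside out:
Start with 10.
1 + 1/(10/1) = 1 + 1/10 = 11/10
2 + 1/(11/10) = 2 + 10/11 = 32/11
1 + 1/(32/11) = 1 + 11/32 = 43/32
5 + 1/(43/32) = 5 + 32/43 = 247/43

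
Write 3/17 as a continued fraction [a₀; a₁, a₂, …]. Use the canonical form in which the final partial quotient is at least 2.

3 ÷ 17 → quotient 0, remainder 3
17 ÷ 3 → quotient 5, remainder 2
3 ÷ 2 → quotient 1, remainder 1
2 ÷ 1 → quotient 2, remainder 0

[0; 5, 1, 2]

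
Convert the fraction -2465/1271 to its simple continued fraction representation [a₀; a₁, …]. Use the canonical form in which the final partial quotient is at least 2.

Repeatedly divide and take the remainder:
-2465 ÷ 1271 → quotient -2, remainder 77
1271 ÷ 77 → quotient 16, remainder 39
77 ÷ 39 → quotient 1, remainder 38
39 ÷ 38 → quotient 1, remainder 1
38 ÷ 1 → quotient 38, remainder 0

[-2; 16, 1, 1, 38]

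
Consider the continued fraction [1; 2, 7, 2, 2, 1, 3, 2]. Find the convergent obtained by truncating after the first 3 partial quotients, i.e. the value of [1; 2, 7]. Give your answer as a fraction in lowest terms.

22/15

Build up convergents one term at a time:
a_0 = 1: 1/1
a_1 = 2: 3/2
a_2 = 7: 22/15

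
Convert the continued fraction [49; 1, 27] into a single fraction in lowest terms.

Work from the innermost term outward:
Start with 27.
1 + 1/(27/1) = 1 + 1/27 = 28/27
49 + 1/(28/27) = 49 + 27/28 = 1399/28

1399/28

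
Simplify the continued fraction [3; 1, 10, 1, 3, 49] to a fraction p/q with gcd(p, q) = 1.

9063/2315

a_0 = 3: 3/1
a_1 = 1: 4/1
a_2 = 10: 43/11
a_3 = 1: 47/12
a_4 = 3: 184/47
a_5 = 49: 9063/2315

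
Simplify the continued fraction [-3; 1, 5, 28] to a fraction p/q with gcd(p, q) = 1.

-366/169

a_0 = -3: -3/1
a_1 = 1: -2/1
a_2 = 5: -13/6
a_3 = 28: -366/169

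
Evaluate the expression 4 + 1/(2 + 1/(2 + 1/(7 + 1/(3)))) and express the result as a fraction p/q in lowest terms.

Compute successive convergents:
a_0 = 4: 4/1
a_1 = 2: 9/2
a_2 = 2: 22/5
a_3 = 7: 163/37
a_4 = 3: 511/116

511/116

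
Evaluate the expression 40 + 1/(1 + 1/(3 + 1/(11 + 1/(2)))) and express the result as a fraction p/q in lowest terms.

3831/94

Starting at the tail and folding back:
Start with 2.
11 + 1/(2/1) = 11 + 1/2 = 23/2
3 + 1/(23/2) = 3 + 2/23 = 71/23
1 + 1/(71/23) = 1 + 23/71 = 94/71
40 + 1/(94/71) = 40 + 71/94 = 3831/94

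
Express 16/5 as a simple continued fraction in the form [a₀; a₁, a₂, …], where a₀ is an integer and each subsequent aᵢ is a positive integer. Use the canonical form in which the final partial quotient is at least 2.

[3; 5]

Repeatedly divide and take the remainder:
⌊16/5⌋ = 3, remainder 1
⌊5/1⌋ = 5, remainder 0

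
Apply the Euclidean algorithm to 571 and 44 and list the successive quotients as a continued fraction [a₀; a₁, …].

⌊571/44⌋ = 12, remainder 43
⌊44/43⌋ = 1, remainder 1
⌊43/1⌋ = 43, remainder 0

[12; 1, 43]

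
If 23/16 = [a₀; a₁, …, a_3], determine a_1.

2

23 = 1·16 + 7, so a_0 = 1
16 = 2·7 + 2, so a_1 = 2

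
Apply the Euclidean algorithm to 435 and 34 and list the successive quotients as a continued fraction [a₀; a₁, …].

[12; 1, 3, 1, 6]

⌊435/34⌋ = 12, remainder 27
⌊34/27⌋ = 1, remainder 7
⌊27/7⌋ = 3, remainder 6
⌊7/6⌋ = 1, remainder 1
⌊6/1⌋ = 6, remainder 0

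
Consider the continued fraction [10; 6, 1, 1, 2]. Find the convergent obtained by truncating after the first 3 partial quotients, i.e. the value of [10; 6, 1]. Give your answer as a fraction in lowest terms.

a_0 = 10: 10/1
a_1 = 6: 61/6
a_2 = 1: 71/7

71/7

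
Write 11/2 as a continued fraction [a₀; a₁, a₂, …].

11 = 5·2 + 1, so a_0 = 5
2 = 2·1 + 0, so a_1 = 2

[5; 2]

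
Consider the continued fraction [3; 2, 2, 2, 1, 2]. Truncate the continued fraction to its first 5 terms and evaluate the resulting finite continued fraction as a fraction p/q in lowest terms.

a_0 = 3: 3/1
a_1 = 2: 7/2
a_2 = 2: 17/5
a_3 = 2: 41/12
a_4 = 1: 58/17

58/17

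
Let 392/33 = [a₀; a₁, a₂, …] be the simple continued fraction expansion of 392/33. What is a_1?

1

Apply division with remainder until the remainder is 0:
⌊392/33⌋ = 11, remainder 29
⌊33/29⌋ = 1, remainder 4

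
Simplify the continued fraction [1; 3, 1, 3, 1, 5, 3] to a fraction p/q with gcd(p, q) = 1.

Work from the innermost term outward:
Start with 3.
5 + 1/(3/1) = 5 + 1/3 = 16/3
1 + 1/(16/3) = 1 + 3/16 = 19/16
3 + 1/(19/16) = 3 + 16/19 = 73/19
1 + 1/(73/19) = 1 + 19/73 = 92/73
3 + 1/(92/73) = 3 + 73/92 = 349/92
1 + 1/(349/92) = 1 + 92/349 = 441/349

441/349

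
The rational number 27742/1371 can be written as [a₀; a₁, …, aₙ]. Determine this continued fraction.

[20; 4, 3, 1, 7, 3, 3]

Run the Euclidean algorithm, recording each quotient:
27742 ÷ 1371 → quotient 20, remainder 322
1371 ÷ 322 → quotient 4, remainder 83
322 ÷ 83 → quotient 3, remainder 73
83 ÷ 73 → quotient 1, remainder 10
73 ÷ 10 → quotient 7, remainder 3
10 ÷ 3 → quotient 3, remainder 1
3 ÷ 1 → quotient 3, remainder 0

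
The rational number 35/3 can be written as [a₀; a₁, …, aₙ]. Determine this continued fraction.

[11; 1, 2]

35 ÷ 3 → quotient 11, remainder 2
3 ÷ 2 → quotient 1, remainder 1
2 ÷ 1 → quotient 2, remainder 0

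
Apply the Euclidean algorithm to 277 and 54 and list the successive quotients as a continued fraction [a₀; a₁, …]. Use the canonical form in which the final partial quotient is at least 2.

277 ÷ 54 → quotient 5, remainder 7
54 ÷ 7 → quotient 7, remainder 5
7 ÷ 5 → quotient 1, remainder 2
5 ÷ 2 → quotient 2, remainder 1
2 ÷ 1 → quotient 2, remainder 0

[5; 7, 1, 2, 2]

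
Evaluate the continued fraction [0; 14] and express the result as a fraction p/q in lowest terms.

1/14

Use the convergent recurrence hₖ = aₖ·hₖ₋₁ + hₖ₋₂ (and likewise for the denominators kₖ):
a_0 = 0: 0/1
a_1 = 14: 1/14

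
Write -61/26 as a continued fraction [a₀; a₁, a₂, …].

[-3; 1, 1, 1, 8]

Repeatedly divide and take the remainder:
⌊-61/26⌋ = -3, remainder 17
⌊26/17⌋ = 1, remainder 9
⌊17/9⌋ = 1, remainder 8
⌊9/8⌋ = 1, remainder 1
⌊8/1⌋ = 8, remainder 0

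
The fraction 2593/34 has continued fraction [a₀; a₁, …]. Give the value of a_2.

1

Apply division with remainder until the remainder is 0:
2593 = 76·34 + 9, so a_0 = 76
34 = 3·9 + 7, so a_1 = 3
9 = 1·7 + 2, so a_2 = 1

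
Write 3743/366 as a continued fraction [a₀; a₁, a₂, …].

[10; 4, 2, 2, 3, 1, 3]

3743 = 10·366 + 83, so a_0 = 10
366 = 4·83 + 34, so a_1 = 4
83 = 2·34 + 15, so a_2 = 2
34 = 2·15 + 4, so a_3 = 2
15 = 3·4 + 3, so a_4 = 3
4 = 1·3 + 1, so a_5 = 1
3 = 3·1 + 0, so a_6 = 3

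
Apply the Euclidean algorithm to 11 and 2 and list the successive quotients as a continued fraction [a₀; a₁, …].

⌊11/2⌋ = 5, remainder 1
⌊2/1⌋ = 2, remainder 0

[5; 2]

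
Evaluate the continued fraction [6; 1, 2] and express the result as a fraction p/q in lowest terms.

Start with 2.
1 + 1/(2/1) = 1 + 1/2 = 3/2
6 + 1/(3/2) = 6 + 2/3 = 20/3

20/3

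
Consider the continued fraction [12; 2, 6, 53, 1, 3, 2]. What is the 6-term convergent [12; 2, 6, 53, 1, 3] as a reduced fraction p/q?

34930/2803

Starting at the tail and folding back:
Start with 3.
1 + 1/(3/1) = 1 + 1/3 = 4/3
53 + 1/(4/3) = 53 + 3/4 = 215/4
6 + 1/(215/4) = 6 + 4/215 = 1294/215
2 + 1/(1294/215) = 2 + 215/1294 = 2803/1294
12 + 1/(2803/1294) = 12 + 1294/2803 = 34930/2803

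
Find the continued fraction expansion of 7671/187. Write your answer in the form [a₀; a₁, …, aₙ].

[41; 46, 1, 3]

7671 ÷ 187 → quotient 41, remainder 4
187 ÷ 4 → quotient 46, remainder 3
4 ÷ 3 → quotient 1, remainder 1
3 ÷ 1 → quotient 3, remainder 0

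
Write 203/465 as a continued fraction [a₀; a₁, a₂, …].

Repeatedly divide and take the remainder:
203 ÷ 465 → quotient 0, remainder 203
465 ÷ 203 → quotient 2, remainder 59
203 ÷ 59 → quotient 3, remainder 26
59 ÷ 26 → quotient 2, remainder 7
26 ÷ 7 → quotient 3, remainder 5
7 ÷ 5 → quotient 1, remainder 2
5 ÷ 2 → quotient 2, remainder 1
2 ÷ 1 → quotient 2, remainder 0

[0; 2, 3, 2, 3, 1, 2, 2]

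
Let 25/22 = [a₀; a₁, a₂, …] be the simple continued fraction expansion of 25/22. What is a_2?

Repeatedly divide and take the remainder:
⌊25/22⌋ = 1, remainder 3
⌊22/3⌋ = 7, remainder 1
⌊3/1⌋ = 3, remainder 0

3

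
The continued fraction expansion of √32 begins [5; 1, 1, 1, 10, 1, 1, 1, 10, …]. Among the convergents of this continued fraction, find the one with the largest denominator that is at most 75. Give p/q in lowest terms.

a_0 = 5: 5/1  (≤ bound)
a_1 = 1: 6/1  (≤ bound)
a_2 = 1: 11/2  (≤ bound)
a_3 = 1: 17/3  (≤ bound)
a_4 = 10: 181/32  (≤ bound)
a_5 = 1: 198/35  (≤ bound)
a_6 = 1: 379/67  (≤ bound)
a_7 = 1: 577/102  (> 75, stop)

379/67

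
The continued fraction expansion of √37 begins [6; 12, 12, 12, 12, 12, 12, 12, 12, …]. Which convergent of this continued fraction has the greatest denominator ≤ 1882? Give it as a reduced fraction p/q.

List convergents until the denominator exceeds the bound:
a_0 = 6: 6/1  (≤ bound)
a_1 = 12: 73/12  (≤ bound)
a_2 = 12: 882/145  (≤ bound)
a_3 = 12: 10657/1752  (≤ bound)
a_4 = 12: 128766/21169  (> 1882, stop)

10657/1752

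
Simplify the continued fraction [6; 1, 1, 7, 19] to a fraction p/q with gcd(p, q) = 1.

a_0 = 6: 6/1
a_1 = 1: 7/1
a_2 = 1: 13/2
a_3 = 7: 98/15
a_4 = 19: 1875/287

1875/287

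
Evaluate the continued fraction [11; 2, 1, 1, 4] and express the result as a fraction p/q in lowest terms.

Build up convergents one term at a time:
a_0 = 11: 11/1
a_1 = 2: 23/2
a_2 = 1: 34/3
a_3 = 1: 57/5
a_4 = 4: 262/23

262/23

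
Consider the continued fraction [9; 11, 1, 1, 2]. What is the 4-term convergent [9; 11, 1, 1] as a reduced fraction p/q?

Start with 1.
1 + 1/(1/1) = 1 + 1/1 = 2/1
11 + 1/(2/1) = 11 + 1/2 = 23/2
9 + 1/(23/2) = 9 + 2/23 = 209/23

209/23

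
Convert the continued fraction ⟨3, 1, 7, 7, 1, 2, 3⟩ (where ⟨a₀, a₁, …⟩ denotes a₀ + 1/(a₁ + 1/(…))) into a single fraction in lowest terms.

a_0 = 3: 3/1
a_1 = 1: 4/1
a_2 = 7: 31/8
a_3 = 7: 221/57
a_4 = 1: 252/65
a_5 = 2: 725/187
a_6 = 3: 2427/626

2427/626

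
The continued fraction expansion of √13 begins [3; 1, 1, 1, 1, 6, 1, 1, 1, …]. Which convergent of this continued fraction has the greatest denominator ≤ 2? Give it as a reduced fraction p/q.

List convergents until the denominator exceeds the bound:
a_0 = 3: 3/1  (≤ bound)
a_1 = 1: 4/1  (≤ bound)
a_2 = 1: 7/2  (≤ bound)
a_3 = 1: 11/3  (> 2, stop)

7/2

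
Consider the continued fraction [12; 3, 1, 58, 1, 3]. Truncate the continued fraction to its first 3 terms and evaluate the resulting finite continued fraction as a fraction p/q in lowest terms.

49/4

Start with 1.
3 + 1/(1/1) = 3 + 1/1 = 4/1
12 + 1/(4/1) = 12 + 1/4 = 49/4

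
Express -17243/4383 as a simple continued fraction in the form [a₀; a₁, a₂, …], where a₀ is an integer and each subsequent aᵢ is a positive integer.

[-4; 15, 6, 48]

-17243 ÷ 4383 → quotient -4, remainder 289
4383 ÷ 289 → quotient 15, remainder 48
289 ÷ 48 → quotient 6, remainder 1
48 ÷ 1 → quotient 48, remainder 0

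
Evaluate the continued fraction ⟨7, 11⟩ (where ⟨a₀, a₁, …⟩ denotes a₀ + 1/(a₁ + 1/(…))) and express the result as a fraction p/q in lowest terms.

Build up convergents one term at a time:
a_0 = 7: 7/1
a_1 = 11: 78/11

78/11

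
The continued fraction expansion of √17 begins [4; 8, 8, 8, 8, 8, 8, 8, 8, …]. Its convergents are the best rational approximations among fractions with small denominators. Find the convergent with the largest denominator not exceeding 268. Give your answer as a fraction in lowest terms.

a_0 = 4: 4/1  (≤ bound)
a_1 = 8: 33/8  (≤ bound)
a_2 = 8: 268/65  (≤ bound)
a_3 = 8: 2177/528  (> 268, stop)

268/65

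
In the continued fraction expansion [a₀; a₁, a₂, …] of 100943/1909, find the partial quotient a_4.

3

Apply division with remainder until the remainder is 0:
100943 = 52·1909 + 1675, so a_0 = 52
1909 = 1·1675 + 234, so a_1 = 1
1675 = 7·234 + 37, so a_2 = 7
234 = 6·37 + 12, so a_3 = 6
37 = 3·12 + 1, so a_4 = 3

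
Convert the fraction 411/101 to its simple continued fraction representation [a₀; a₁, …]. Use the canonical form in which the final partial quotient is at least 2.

[4; 14, 2, 3]

⌊411/101⌋ = 4, remainder 7
⌊101/7⌋ = 14, remainder 3
⌊7/3⌋ = 2, remainder 1
⌊3/1⌋ = 3, remainder 0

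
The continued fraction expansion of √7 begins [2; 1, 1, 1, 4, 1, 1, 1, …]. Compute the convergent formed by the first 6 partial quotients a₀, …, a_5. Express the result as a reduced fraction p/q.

45/17

Start with 1.
4 + 1/(1/1) = 4 + 1/1 = 5/1
1 + 1/(5/1) = 1 + 1/5 = 6/5
1 + 1/(6/5) = 1 + 5/6 = 11/6
1 + 1/(11/6) = 1 + 6/11 = 17/11
2 + 1/(17/11) = 2 + 11/17 = 45/17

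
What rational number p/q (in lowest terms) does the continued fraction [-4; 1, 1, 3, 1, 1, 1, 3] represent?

Start with 3.
1 + 1/(3/1) = 1 + 1/3 = 4/3
1 + 1/(4/3) = 1 + 3/4 = 7/4
1 + 1/(7/4) = 1 + 4/7 = 11/7
3 + 1/(11/7) = 3 + 7/11 = 40/11
1 + 1/(40/11) = 1 + 11/40 = 51/40
1 + 1/(51/40) = 1 + 40/51 = 91/51
-4 + 1/(91/51) = -4 + 51/91 = -313/91

-313/91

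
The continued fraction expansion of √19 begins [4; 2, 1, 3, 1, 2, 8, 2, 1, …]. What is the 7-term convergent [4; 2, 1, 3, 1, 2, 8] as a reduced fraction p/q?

a_0 = 4: 4/1
a_1 = 2: 9/2
a_2 = 1: 13/3
a_3 = 3: 48/11
a_4 = 1: 61/14
a_5 = 2: 170/39
a_6 = 8: 1421/326

1421/326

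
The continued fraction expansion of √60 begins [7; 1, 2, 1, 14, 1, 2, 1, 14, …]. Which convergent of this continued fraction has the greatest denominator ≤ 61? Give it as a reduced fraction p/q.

457/59

a_0 = 7: 7/1  (≤ bound)
a_1 = 1: 8/1  (≤ bound)
a_2 = 2: 23/3  (≤ bound)
a_3 = 1: 31/4  (≤ bound)
a_4 = 14: 457/59  (≤ bound)
a_5 = 1: 488/63  (> 61, stop)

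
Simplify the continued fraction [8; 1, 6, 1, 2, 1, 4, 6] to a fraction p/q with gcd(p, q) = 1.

8099/913

a_0 = 8: 8/1
a_1 = 1: 9/1
a_2 = 6: 62/7
a_3 = 1: 71/8
a_4 = 2: 204/23
a_5 = 1: 275/31
a_6 = 4: 1304/147
a_7 = 6: 8099/913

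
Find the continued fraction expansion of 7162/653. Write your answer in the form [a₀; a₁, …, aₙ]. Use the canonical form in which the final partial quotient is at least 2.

[10; 1, 30, 10, 2]

Repeatedly divide and take the remainder:
7162 ÷ 653 → quotient 10, remainder 632
653 ÷ 632 → quotient 1, remainder 21
632 ÷ 21 → quotient 30, remainder 2
21 ÷ 2 → quotient 10, remainder 1
2 ÷ 1 → quotient 2, remainder 0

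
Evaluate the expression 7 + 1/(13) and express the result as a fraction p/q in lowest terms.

Start with 13.
7 + 1/(13/1) = 7 + 1/13 = 92/13

92/13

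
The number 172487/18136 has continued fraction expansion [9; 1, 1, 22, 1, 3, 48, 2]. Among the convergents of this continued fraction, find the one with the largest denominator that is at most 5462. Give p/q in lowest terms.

1769/186

List convergents until the denominator exceeds the bound:
a_0 = 9: 9/1  (≤ bound)
a_1 = 1: 10/1  (≤ bound)
a_2 = 1: 19/2  (≤ bound)
a_3 = 22: 428/45  (≤ bound)
a_4 = 1: 447/47  (≤ bound)
a_5 = 3: 1769/186  (≤ bound)
a_6 = 48: 85359/8975  (> 5462, stop)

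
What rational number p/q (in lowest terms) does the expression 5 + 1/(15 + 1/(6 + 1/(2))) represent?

Collapse the nested fraction from the inside out:
Start with 2.
6 + 1/(2/1) = 6 + 1/2 = 13/2
15 + 1/(13/2) = 15 + 2/13 = 197/13
5 + 1/(197/13) = 5 + 13/197 = 998/197

998/197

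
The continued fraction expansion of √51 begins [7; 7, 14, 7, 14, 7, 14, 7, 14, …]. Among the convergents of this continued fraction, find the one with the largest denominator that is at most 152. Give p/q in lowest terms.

707/99

a_0 = 7: 7/1  (≤ bound)
a_1 = 7: 50/7  (≤ bound)
a_2 = 14: 707/99  (≤ bound)
a_3 = 7: 4999/700  (> 152, stop)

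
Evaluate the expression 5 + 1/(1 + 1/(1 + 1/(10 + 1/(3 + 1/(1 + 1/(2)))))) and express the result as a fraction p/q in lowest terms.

1309/237

Compute successive convergents:
a_0 = 5: 5/1
a_1 = 1: 6/1
a_2 = 1: 11/2
a_3 = 10: 116/21
a_4 = 3: 359/65
a_5 = 1: 475/86
a_6 = 2: 1309/237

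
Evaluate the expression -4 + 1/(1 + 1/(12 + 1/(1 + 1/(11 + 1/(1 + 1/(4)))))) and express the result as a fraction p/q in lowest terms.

a_0 = -4: -4/1
a_1 = 1: -3/1
a_2 = 12: -40/13
a_3 = 1: -43/14
a_4 = 11: -513/167
a_5 = 1: -556/181
a_6 = 4: -2737/891

-2737/891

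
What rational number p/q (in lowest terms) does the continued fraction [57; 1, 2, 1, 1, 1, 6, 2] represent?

9063/157

Start with 2.
6 + 1/(2/1) = 6 + 1/2 = 13/2
1 + 1/(13/2) = 1 + 2/13 = 15/13
1 + 1/(15/13) = 1 + 13/15 = 28/15
1 + 1/(28/15) = 1 + 15/28 = 43/28
2 + 1/(43/28) = 2 + 28/43 = 114/43
1 + 1/(114/43) = 1 + 43/114 = 157/114
57 + 1/(157/114) = 57 + 114/157 = 9063/157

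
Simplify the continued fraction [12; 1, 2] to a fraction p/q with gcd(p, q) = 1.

38/3

a_0 = 12: 12/1
a_1 = 1: 13/1
a_2 = 2: 38/3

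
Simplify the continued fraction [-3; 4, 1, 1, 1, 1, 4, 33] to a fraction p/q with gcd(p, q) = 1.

-9799/3521

a_0 = -3: -3/1
a_1 = 4: -11/4
a_2 = 1: -14/5
a_3 = 1: -25/9
a_4 = 1: -39/14
a_5 = 1: -64/23
a_6 = 4: -295/106
a_7 = 33: -9799/3521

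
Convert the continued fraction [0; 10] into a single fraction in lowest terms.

Work from the innermost term outward:
Start with 10.
0 + 1/(10/1) = 0 + 1/10 = 1/10

1/10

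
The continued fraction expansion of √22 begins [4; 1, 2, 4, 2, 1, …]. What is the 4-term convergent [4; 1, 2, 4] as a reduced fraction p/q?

Use the convergent recurrence hₖ = aₖ·hₖ₋₁ + hₖ₋₂ (and likewise for the denominators kₖ):
a_0 = 4: 4/1
a_1 = 1: 5/1
a_2 = 2: 14/3
a_3 = 4: 61/13

61/13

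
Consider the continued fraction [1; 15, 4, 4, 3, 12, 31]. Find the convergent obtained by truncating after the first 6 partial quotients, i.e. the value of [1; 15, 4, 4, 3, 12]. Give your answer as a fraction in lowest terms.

10992/10315

Start with 12.
3 + 1/(12/1) = 3 + 1/12 = 37/12
4 + 1/(37/12) = 4 + 12/37 = 160/37
4 + 1/(160/37) = 4 + 37/160 = 677/160
15 + 1/(677/160) = 15 + 160/677 = 10315/677
1 + 1/(10315/677) = 1 + 677/10315 = 10992/10315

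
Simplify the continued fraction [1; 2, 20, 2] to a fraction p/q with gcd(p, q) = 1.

Use the convergent recurrence hₖ = aₖ·hₖ₋₁ + hₖ₋₂ (and likewise for the denominators kₖ):
a_0 = 1: 1/1
a_1 = 2: 3/2
a_2 = 20: 61/41
a_3 = 2: 125/84

125/84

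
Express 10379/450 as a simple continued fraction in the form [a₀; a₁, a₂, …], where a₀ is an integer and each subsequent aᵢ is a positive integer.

⌊10379/450⌋ = 23, remainder 29
⌊450/29⌋ = 15, remainder 15
⌊29/15⌋ = 1, remainder 14
⌊15/14⌋ = 1, remainder 1
⌊14/1⌋ = 14, remainder 0

[23; 15, 1, 1, 14]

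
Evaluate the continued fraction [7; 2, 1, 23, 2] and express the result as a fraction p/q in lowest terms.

Start with 2.
23 + 1/(2/1) = 23 + 1/2 = 47/2
1 + 1/(47/2) = 1 + 2/47 = 49/47
2 + 1/(49/47) = 2 + 47/49 = 145/49
7 + 1/(145/49) = 7 + 49/145 = 1064/145

1064/145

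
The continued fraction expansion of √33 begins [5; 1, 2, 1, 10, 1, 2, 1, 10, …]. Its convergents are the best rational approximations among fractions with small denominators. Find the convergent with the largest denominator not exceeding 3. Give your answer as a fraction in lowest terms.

List convergents until the denominator exceeds the bound:
a_0 = 5: 5/1  (≤ bound)
a_1 = 1: 6/1  (≤ bound)
a_2 = 2: 17/3  (≤ bound)
a_3 = 1: 23/4  (> 3, stop)

17/3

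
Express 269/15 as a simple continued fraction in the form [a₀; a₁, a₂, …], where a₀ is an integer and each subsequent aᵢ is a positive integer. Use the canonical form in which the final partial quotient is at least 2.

Run the Euclidean algorithm, recording each quotient:
⌊269/15⌋ = 17, remainder 14
⌊15/14⌋ = 1, remainder 1
⌊14/1⌋ = 14, remainder 0

[17; 1, 14]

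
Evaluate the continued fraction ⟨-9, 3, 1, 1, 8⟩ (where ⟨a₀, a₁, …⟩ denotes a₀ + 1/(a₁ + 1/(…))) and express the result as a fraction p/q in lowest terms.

-523/60

Start with 8.
1 + 1/(8/1) = 1 + 1/8 = 9/8
1 + 1/(9/8) = 1 + 8/9 = 17/9
3 + 1/(17/9) = 3 + 9/17 = 60/17
-9 + 1/(60/17) = -9 + 17/60 = -523/60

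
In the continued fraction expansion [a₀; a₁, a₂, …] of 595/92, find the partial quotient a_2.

7

⌊595/92⌋ = 6, remainder 43
⌊92/43⌋ = 2, remainder 6
⌊43/6⌋ = 7, remainder 1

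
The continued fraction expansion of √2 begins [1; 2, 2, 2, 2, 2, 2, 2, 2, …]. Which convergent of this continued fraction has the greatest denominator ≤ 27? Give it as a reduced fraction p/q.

17/12

a_0 = 1: 1/1  (≤ bound)
a_1 = 2: 3/2  (≤ bound)
a_2 = 2: 7/5  (≤ bound)
a_3 = 2: 17/12  (≤ bound)
a_4 = 2: 41/29  (> 27, stop)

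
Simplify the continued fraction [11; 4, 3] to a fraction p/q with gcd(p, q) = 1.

146/13

Start with 3.
4 + 1/(3/1) = 4 + 1/3 = 13/3
11 + 1/(13/3) = 11 + 3/13 = 146/13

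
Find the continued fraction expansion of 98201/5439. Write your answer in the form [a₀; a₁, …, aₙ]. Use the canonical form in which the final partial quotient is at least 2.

Apply division with remainder until the remainder is 0:
98201 ÷ 5439 → quotient 18, remainder 299
5439 ÷ 299 → quotient 18, remainder 57
299 ÷ 57 → quotient 5, remainder 14
57 ÷ 14 → quotient 4, remainder 1
14 ÷ 1 → quotient 14, remainder 0

[18; 18, 5, 4, 14]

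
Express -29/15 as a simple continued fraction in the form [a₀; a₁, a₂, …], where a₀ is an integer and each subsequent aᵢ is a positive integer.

-29 = -2·15 + 1, so a_0 = -2
15 = 15·1 + 0, so a_1 = 15

[-2; 15]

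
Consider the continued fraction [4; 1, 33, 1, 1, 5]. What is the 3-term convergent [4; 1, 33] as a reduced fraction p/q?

169/34

Use the convergent recurrence hₖ = aₖ·hₖ₋₁ + hₖ₋₂ (and likewise for the denominators kₖ):
a_0 = 4: 4/1
a_1 = 1: 5/1
a_2 = 33: 169/34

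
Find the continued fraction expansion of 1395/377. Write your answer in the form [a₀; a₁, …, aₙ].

Run the Euclidean algorithm, recording each quotient:
1395 = 3·377 + 264, so a_0 = 3
377 = 1·264 + 113, so a_1 = 1
264 = 2·113 + 38, so a_2 = 2
113 = 2·38 + 37, so a_3 = 2
38 = 1·37 + 1, so a_4 = 1
37 = 37·1 + 0, so a_5 = 37

[3; 1, 2, 2, 1, 37]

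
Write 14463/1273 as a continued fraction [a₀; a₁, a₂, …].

14463 ÷ 1273 → quotient 11, remainder 460
1273 ÷ 460 → quotient 2, remainder 353
460 ÷ 353 → quotient 1, remainder 107
353 ÷ 107 → quotient 3, remainder 32
107 ÷ 32 → quotient 3, remainder 11
32 ÷ 11 → quotient 2, remainder 10
11 ÷ 10 → quotient 1, remainder 1
10 ÷ 1 → quotient 10, remainder 0

[11; 2, 1, 3, 3, 2, 1, 10]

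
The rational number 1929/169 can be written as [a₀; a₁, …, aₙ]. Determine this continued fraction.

[11; 2, 2, 2, 2, 2, 2]

⌊1929/169⌋ = 11, remainder 70
⌊169/70⌋ = 2, remainder 29
⌊70/29⌋ = 2, remainder 12
⌊29/12⌋ = 2, remainder 5
⌊12/5⌋ = 2, remainder 2
⌊5/2⌋ = 2, remainder 1
⌊2/1⌋ = 2, remainder 0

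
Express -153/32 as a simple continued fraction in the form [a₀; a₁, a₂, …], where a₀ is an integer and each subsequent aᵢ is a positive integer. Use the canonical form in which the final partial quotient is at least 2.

[-5; 4, 1, 1, 3]

-153 ÷ 32 → quotient -5, remainder 7
32 ÷ 7 → quotient 4, remainder 4
7 ÷ 4 → quotient 1, remainder 3
4 ÷ 3 → quotient 1, remainder 1
3 ÷ 1 → quotient 3, remainder 0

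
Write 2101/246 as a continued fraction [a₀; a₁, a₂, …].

[8; 1, 1, 5, 1, 1, 1, 6]

Apply division with remainder until the remainder is 0:
2101 ÷ 246 → quotient 8, remainder 133
246 ÷ 133 → quotient 1, remainder 113
133 ÷ 113 → quotient 1, remainder 20
113 ÷ 20 → quotient 5, remainder 13
20 ÷ 13 → quotient 1, remainder 7
13 ÷ 7 → quotient 1, remainder 6
7 ÷ 6 → quotient 1, remainder 1
6 ÷ 1 → quotient 6, remainder 0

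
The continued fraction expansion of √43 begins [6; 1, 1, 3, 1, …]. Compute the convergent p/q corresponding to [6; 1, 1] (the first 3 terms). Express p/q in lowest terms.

a_0 = 6: 6/1
a_1 = 1: 7/1
a_2 = 1: 13/2

13/2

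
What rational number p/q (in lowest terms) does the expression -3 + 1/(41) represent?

-122/41

Start with 41.
-3 + 1/(41/1) = -3 + 1/41 = -122/41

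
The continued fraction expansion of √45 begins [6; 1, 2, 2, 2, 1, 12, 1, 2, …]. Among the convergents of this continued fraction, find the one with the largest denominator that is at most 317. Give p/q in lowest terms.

2046/305

a_0 = 6: 6/1  (≤ bound)
a_1 = 1: 7/1  (≤ bound)
a_2 = 2: 20/3  (≤ bound)
a_3 = 2: 47/7  (≤ bound)
a_4 = 2: 114/17  (≤ bound)
a_5 = 1: 161/24  (≤ bound)
a_6 = 12: 2046/305  (≤ bound)
a_7 = 1: 2207/329  (> 317, stop)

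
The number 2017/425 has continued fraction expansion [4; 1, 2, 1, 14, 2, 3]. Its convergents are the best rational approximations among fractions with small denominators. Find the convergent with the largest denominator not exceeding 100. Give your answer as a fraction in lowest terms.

280/59

List convergents until the denominator exceeds the bound:
a_0 = 4: 4/1  (≤ bound)
a_1 = 1: 5/1  (≤ bound)
a_2 = 2: 14/3  (≤ bound)
a_3 = 1: 19/4  (≤ bound)
a_4 = 14: 280/59  (≤ bound)
a_5 = 2: 579/122  (> 100, stop)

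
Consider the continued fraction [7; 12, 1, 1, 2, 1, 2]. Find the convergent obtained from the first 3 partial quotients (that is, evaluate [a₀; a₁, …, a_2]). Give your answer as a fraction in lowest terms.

a_0 = 7: 7/1
a_1 = 12: 85/12
a_2 = 1: 92/13

92/13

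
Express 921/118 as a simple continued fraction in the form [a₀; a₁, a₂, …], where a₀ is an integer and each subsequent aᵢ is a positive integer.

921 ÷ 118 → quotient 7, remainder 95
118 ÷ 95 → quotient 1, remainder 23
95 ÷ 23 → quotient 4, remainder 3
23 ÷ 3 → quotient 7, remainder 2
3 ÷ 2 → quotient 1, remainder 1
2 ÷ 1 → quotient 2, remainder 0

[7; 1, 4, 7, 1, 2]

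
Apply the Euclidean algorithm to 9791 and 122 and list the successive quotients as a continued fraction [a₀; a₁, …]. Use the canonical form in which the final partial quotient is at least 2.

9791 = 80·122 + 31, so a_0 = 80
122 = 3·31 + 29, so a_1 = 3
31 = 1·29 + 2, so a_2 = 1
29 = 14·2 + 1, so a_3 = 14
2 = 2·1 + 0, so a_4 = 2

[80; 3, 1, 14, 2]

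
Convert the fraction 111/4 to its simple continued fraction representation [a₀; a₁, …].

[27; 1, 3]

111 = 27·4 + 3, so a_0 = 27
4 = 1·3 + 1, so a_1 = 1
3 = 3·1 + 0, so a_2 = 3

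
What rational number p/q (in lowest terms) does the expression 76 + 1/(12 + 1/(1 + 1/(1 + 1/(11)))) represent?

a_0 = 76: 76/1
a_1 = 12: 913/12
a_2 = 1: 989/13
a_3 = 1: 1902/25
a_4 = 11: 21911/288

21911/288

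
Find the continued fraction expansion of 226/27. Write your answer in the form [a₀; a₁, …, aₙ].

[8; 2, 1, 2, 3]

226 = 8·27 + 10, so a_0 = 8
27 = 2·10 + 7, so a_1 = 2
10 = 1·7 + 3, so a_2 = 1
7 = 2·3 + 1, so a_3 = 2
3 = 3·1 + 0, so a_4 = 3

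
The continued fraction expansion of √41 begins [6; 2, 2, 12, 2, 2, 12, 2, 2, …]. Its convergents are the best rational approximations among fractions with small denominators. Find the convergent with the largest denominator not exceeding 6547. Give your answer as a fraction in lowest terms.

a_0 = 6: 6/1  (≤ bound)
a_1 = 2: 13/2  (≤ bound)
a_2 = 2: 32/5  (≤ bound)
a_3 = 12: 397/62  (≤ bound)
a_4 = 2: 826/129  (≤ bound)
a_5 = 2: 2049/320  (≤ bound)
a_6 = 12: 25414/3969  (≤ bound)
a_7 = 2: 52877/8258  (> 6547, stop)

25414/3969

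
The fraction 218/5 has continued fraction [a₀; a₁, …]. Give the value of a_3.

2

218 = 43·5 + 3, so a_0 = 43
5 = 1·3 + 2, so a_1 = 1
3 = 1·2 + 1, so a_2 = 1
2 = 2·1 + 0, so a_3 = 2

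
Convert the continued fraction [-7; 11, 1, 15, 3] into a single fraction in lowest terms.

a_0 = -7: -7/1
a_1 = 11: -76/11
a_2 = 1: -83/12
a_3 = 15: -1321/191
a_4 = 3: -4046/585

-4046/585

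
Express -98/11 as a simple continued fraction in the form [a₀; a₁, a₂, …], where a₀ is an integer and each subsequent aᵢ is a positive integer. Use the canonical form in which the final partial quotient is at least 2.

[-9; 11]

-98 ÷ 11 → quotient -9, remainder 1
11 ÷ 1 → quotient 11, remainder 0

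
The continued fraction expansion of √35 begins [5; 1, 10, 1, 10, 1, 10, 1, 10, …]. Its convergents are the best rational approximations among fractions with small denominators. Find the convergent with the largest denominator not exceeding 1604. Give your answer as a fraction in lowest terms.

List convergents until the denominator exceeds the bound:
a_0 = 5: 5/1  (≤ bound)
a_1 = 1: 6/1  (≤ bound)
a_2 = 10: 65/11  (≤ bound)
a_3 = 1: 71/12  (≤ bound)
a_4 = 10: 775/131  (≤ bound)
a_5 = 1: 846/143  (≤ bound)
a_6 = 10: 9235/1561  (≤ bound)
a_7 = 1: 10081/1704  (> 1604, stop)

9235/1561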